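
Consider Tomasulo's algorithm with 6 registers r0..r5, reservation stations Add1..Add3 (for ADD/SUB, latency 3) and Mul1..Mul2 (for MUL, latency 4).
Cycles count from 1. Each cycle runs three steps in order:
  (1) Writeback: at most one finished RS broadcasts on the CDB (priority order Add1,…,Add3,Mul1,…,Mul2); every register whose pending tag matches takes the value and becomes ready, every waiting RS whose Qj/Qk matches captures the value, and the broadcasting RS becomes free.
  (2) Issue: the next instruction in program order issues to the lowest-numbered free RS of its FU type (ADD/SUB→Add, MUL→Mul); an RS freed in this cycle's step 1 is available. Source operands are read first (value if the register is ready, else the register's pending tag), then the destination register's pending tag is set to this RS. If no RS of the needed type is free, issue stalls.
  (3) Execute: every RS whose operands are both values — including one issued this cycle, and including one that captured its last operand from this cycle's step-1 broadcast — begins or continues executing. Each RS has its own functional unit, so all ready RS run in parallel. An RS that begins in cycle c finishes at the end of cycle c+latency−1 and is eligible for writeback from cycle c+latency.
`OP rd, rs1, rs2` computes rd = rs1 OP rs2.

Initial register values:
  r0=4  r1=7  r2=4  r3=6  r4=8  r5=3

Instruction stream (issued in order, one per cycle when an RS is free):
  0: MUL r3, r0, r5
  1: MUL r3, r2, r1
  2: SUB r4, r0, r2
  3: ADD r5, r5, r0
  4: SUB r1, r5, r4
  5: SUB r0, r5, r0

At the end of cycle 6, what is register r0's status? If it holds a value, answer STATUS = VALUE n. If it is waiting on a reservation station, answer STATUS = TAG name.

STATUS = TAG Add1

  c1: issue MUL r3<-Mul1  regs: r0:4,r1:7,r2:4,r3:Mul1,r4:8,r5:3
  c2: issue MUL r3<-Mul2  regs: r0:4,r1:7,r2:4,r3:Mul2,r4:8,r5:3
  c3: issue SUB r4<-Add1  regs: r0:4,r1:7,r2:4,r3:Mul2,r4:Add1,r5:3
  c4: issue ADD r5<-Add2  regs: r0:4,r1:7,r2:4,r3:Mul2,r4:Add1,r5:Add2
  c5: CDB Mul1=12; issue SUB r1<-Add3  regs: r0:4,r1:Add3,r2:4,r3:Mul2,r4:Add1,r5:Add2
  c6: CDB Add1=0; issue SUB r0<-Add1  regs: r0:Add1,r1:Add3,r2:4,r3:Mul2,r4:0,r5:Add2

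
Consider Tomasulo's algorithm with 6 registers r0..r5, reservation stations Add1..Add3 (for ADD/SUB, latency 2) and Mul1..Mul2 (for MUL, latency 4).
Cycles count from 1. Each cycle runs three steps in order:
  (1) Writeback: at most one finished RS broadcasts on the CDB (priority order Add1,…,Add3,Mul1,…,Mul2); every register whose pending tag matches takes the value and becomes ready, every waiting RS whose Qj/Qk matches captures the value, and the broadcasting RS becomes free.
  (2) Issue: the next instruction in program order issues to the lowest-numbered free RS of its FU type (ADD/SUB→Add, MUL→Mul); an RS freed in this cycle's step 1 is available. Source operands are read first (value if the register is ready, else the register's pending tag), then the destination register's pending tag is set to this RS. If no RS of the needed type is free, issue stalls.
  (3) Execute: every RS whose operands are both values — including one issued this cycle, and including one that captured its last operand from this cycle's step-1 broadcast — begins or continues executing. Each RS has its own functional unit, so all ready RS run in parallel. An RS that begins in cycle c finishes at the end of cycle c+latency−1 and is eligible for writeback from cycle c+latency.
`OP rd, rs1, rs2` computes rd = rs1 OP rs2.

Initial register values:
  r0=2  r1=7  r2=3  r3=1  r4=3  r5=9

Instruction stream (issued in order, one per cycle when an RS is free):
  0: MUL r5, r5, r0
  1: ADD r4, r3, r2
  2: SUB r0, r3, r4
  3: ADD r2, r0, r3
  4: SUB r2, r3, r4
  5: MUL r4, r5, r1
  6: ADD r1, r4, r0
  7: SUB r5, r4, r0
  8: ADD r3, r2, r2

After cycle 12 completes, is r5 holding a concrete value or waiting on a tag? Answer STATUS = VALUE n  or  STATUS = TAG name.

cycle 1: issue MUL r5<-Mul1 // r0:2,r1:7,r2:3,r3:1,r4:3,r5:Mul1
cycle 2: issue ADD r4<-Add1 // r0:2,r1:7,r2:3,r3:1,r4:Add1,r5:Mul1
cycle 3: issue SUB r0<-Add2 // r0:Add2,r1:7,r2:3,r3:1,r4:Add1,r5:Mul1
cycle 4: CDB Add1=4; issue ADD r2<-Add1 // r0:Add2,r1:7,r2:Add1,r3:1,r4:4,r5:Mul1
cycle 5: CDB Mul1=18; issue SUB r2<-Add3 // r0:Add2,r1:7,r2:Add3,r3:1,r4:4,r5:18
cycle 6: CDB Add2=-3; issue MUL r4<-Mul1 // r0:-3,r1:7,r2:Add3,r3:1,r4:Mul1,r5:18
cycle 7: CDB Add3=-3; issue ADD r1<-Add2 // r0:-3,r1:Add2,r2:-3,r3:1,r4:Mul1,r5:18
cycle 8: CDB Add1=-2; issue SUB r5<-Add1 // r0:-3,r1:Add2,r2:-3,r3:1,r4:Mul1,r5:Add1
cycle 9: issue ADD r3<-Add3 // r0:-3,r1:Add2,r2:-3,r3:Add3,r4:Mul1,r5:Add1
cycle 10: CDB Mul1=126 // r0:-3,r1:Add2,r2:-3,r3:Add3,r4:126,r5:Add1
cycle 11: CDB Add3=-6 // r0:-3,r1:Add2,r2:-3,r3:-6,r4:126,r5:Add1
cycle 12: CDB Add1=129 // r0:-3,r1:Add2,r2:-3,r3:-6,r4:126,r5:129

STATUS = VALUE 129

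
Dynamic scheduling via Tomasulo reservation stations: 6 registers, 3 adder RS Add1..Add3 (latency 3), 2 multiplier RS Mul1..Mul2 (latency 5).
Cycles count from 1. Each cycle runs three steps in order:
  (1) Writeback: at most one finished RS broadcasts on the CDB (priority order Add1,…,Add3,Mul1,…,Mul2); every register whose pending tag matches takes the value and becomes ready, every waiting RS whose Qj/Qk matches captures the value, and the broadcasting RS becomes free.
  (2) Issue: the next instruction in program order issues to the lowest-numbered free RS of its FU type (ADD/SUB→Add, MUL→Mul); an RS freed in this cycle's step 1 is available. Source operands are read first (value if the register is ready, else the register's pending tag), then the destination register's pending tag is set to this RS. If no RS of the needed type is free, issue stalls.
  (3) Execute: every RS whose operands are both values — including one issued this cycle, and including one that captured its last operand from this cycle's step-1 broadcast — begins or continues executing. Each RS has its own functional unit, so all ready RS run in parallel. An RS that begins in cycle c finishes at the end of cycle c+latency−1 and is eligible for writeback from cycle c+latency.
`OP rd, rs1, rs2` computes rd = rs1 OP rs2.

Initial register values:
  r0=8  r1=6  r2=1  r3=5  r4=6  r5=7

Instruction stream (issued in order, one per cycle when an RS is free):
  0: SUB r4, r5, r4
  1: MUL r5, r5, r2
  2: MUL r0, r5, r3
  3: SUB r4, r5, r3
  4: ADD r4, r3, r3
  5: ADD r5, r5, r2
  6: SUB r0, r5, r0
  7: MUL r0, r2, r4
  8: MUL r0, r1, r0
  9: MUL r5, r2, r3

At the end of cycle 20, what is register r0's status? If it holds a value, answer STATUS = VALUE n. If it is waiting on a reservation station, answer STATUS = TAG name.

STATUS = VALUE 60

c1: issue SUB r4<-Add1 | r0:8,r1:6,r2:1,r3:5,r4:Add1,r5:7
c2: issue MUL r5<-Mul1 | r0:8,r1:6,r2:1,r3:5,r4:Add1,r5:Mul1
c3: issue MUL r0<-Mul2 | r0:Mul2,r1:6,r2:1,r3:5,r4:Add1,r5:Mul1
c4: CDB Add1=1; issue SUB r4<-Add1 | r0:Mul2,r1:6,r2:1,r3:5,r4:Add1,r5:Mul1
c5: issue ADD r4<-Add2 | r0:Mul2,r1:6,r2:1,r3:5,r4:Add2,r5:Mul1
c6: issue ADD r5<-Add3 | r0:Mul2,r1:6,r2:1,r3:5,r4:Add2,r5:Add3
c7: CDB Mul1=7; stall | r0:Mul2,r1:6,r2:1,r3:5,r4:Add2,r5:Add3
c8: CDB Add2=10; issue SUB r0<-Add2 | r0:Add2,r1:6,r2:1,r3:5,r4:10,r5:Add3
c9: issue MUL r0<-Mul1 | r0:Mul1,r1:6,r2:1,r3:5,r4:10,r5:Add3
c10: CDB Add1=2; stall | r0:Mul1,r1:6,r2:1,r3:5,r4:10,r5:Add3
c11: CDB Add3=8; stall | r0:Mul1,r1:6,r2:1,r3:5,r4:10,r5:8
c12: CDB Mul2=35; issue MUL r0<-Mul2 | r0:Mul2,r1:6,r2:1,r3:5,r4:10,r5:8
c13: stall | r0:Mul2,r1:6,r2:1,r3:5,r4:10,r5:8
c14: CDB Mul1=10; issue MUL r5<-Mul1 | r0:Mul2,r1:6,r2:1,r3:5,r4:10,r5:Mul1
c15: CDB Add2=-27 | r0:Mul2,r1:6,r2:1,r3:5,r4:10,r5:Mul1
c16: - | r0:Mul2,r1:6,r2:1,r3:5,r4:10,r5:Mul1
c17: - | r0:Mul2,r1:6,r2:1,r3:5,r4:10,r5:Mul1
c18: - | r0:Mul2,r1:6,r2:1,r3:5,r4:10,r5:Mul1
c19: CDB Mul1=5 | r0:Mul2,r1:6,r2:1,r3:5,r4:10,r5:5
c20: CDB Mul2=60 | r0:60,r1:6,r2:1,r3:5,r4:10,r5:5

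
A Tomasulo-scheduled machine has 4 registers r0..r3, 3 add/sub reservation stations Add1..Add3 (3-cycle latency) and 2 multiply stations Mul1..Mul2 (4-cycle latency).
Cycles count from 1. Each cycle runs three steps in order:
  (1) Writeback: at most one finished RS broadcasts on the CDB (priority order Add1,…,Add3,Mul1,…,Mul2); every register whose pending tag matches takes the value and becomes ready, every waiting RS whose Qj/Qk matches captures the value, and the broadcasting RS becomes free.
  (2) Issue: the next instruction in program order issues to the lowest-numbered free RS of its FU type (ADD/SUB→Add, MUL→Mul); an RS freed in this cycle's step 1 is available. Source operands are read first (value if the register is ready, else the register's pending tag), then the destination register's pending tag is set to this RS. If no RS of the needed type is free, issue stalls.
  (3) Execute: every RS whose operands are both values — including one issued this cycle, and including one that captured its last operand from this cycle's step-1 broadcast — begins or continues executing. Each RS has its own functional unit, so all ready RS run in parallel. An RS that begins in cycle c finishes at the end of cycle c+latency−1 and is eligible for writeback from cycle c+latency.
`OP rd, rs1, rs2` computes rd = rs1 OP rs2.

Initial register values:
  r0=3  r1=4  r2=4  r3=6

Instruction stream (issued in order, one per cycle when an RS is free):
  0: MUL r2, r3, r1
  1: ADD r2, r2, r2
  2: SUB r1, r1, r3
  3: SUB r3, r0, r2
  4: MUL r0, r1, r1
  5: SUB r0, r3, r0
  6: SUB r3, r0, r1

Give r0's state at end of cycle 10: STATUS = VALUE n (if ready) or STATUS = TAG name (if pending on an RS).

STATUS = TAG Add2

cycle 1: issue MUL r2<-Mul1 // r0:3,r1:4,r2:Mul1,r3:6
cycle 2: issue ADD r2<-Add1 // r0:3,r1:4,r2:Add1,r3:6
cycle 3: issue SUB r1<-Add2 // r0:3,r1:Add2,r2:Add1,r3:6
cycle 4: issue SUB r3<-Add3 // r0:3,r1:Add2,r2:Add1,r3:Add3
cycle 5: CDB Mul1=24; issue MUL r0<-Mul1 // r0:Mul1,r1:Add2,r2:Add1,r3:Add3
cycle 6: CDB Add2=-2; issue SUB r0<-Add2 // r0:Add2,r1:-2,r2:Add1,r3:Add3
cycle 7: stall // r0:Add2,r1:-2,r2:Add1,r3:Add3
cycle 8: CDB Add1=48; issue SUB r3<-Add1 // r0:Add2,r1:-2,r2:48,r3:Add1
cycle 9: - // r0:Add2,r1:-2,r2:48,r3:Add1
cycle 10: CDB Mul1=4 // r0:Add2,r1:-2,r2:48,r3:Add1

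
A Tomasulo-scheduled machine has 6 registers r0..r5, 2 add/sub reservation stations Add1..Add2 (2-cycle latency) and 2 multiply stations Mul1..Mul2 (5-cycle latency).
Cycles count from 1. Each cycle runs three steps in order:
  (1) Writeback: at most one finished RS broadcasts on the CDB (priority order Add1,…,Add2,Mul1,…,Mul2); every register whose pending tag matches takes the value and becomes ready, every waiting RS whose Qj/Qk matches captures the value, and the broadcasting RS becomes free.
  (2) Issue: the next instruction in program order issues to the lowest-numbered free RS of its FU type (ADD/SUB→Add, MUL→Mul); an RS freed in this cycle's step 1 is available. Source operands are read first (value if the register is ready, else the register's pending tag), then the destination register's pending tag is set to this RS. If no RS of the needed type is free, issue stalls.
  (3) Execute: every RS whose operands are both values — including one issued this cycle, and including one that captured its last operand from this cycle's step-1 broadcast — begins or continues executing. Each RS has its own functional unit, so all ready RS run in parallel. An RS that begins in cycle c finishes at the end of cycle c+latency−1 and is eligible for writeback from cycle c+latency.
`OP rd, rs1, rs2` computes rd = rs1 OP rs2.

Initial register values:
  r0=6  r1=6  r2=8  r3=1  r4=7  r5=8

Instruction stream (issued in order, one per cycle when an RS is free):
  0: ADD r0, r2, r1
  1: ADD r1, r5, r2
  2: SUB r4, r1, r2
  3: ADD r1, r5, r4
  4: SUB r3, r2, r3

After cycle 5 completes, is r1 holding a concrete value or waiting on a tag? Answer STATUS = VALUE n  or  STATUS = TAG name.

c1: issue ADD r0<-Add1 | r0:Add1,r1:6,r2:8,r3:1,r4:7,r5:8
c2: issue ADD r1<-Add2 | r0:Add1,r1:Add2,r2:8,r3:1,r4:7,r5:8
c3: CDB Add1=14; issue SUB r4<-Add1 | r0:14,r1:Add2,r2:8,r3:1,r4:Add1,r5:8
c4: CDB Add2=16; issue ADD r1<-Add2 | r0:14,r1:Add2,r2:8,r3:1,r4:Add1,r5:8
c5: stall | r0:14,r1:Add2,r2:8,r3:1,r4:Add1,r5:8

STATUS = TAG Add2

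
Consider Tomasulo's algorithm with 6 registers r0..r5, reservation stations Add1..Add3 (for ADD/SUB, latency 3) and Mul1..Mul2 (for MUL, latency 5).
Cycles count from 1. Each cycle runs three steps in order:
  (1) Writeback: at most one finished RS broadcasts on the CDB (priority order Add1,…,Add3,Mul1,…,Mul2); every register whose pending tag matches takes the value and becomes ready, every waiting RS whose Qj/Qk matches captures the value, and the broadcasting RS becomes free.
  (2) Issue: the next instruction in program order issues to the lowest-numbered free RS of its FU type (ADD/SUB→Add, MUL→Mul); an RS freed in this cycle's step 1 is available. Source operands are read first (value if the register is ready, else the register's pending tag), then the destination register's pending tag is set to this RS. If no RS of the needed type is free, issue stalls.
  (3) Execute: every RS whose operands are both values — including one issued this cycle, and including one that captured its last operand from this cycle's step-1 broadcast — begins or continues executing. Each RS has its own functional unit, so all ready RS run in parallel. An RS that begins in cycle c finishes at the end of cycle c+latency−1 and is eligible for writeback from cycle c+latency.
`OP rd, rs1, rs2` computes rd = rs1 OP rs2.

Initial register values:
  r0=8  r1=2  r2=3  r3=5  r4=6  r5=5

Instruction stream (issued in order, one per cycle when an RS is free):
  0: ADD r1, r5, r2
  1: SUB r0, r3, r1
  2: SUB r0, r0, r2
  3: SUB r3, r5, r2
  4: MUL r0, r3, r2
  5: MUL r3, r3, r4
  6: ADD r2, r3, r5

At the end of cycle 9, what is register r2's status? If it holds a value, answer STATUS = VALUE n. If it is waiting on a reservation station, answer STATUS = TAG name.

STATUS = TAG Add1

c1: issue ADD r1<-Add1 | r0:8,r1:Add1,r2:3,r3:5,r4:6,r5:5
c2: issue SUB r0<-Add2 | r0:Add2,r1:Add1,r2:3,r3:5,r4:6,r5:5
c3: issue SUB r0<-Add3 | r0:Add3,r1:Add1,r2:3,r3:5,r4:6,r5:5
c4: CDB Add1=8; issue SUB r3<-Add1 | r0:Add3,r1:8,r2:3,r3:Add1,r4:6,r5:5
c5: issue MUL r0<-Mul1 | r0:Mul1,r1:8,r2:3,r3:Add1,r4:6,r5:5
c6: issue MUL r3<-Mul2 | r0:Mul1,r1:8,r2:3,r3:Mul2,r4:6,r5:5
c7: CDB Add1=2; issue ADD r2<-Add1 | r0:Mul1,r1:8,r2:Add1,r3:Mul2,r4:6,r5:5
c8: CDB Add2=-3 | r0:Mul1,r1:8,r2:Add1,r3:Mul2,r4:6,r5:5
c9: - | r0:Mul1,r1:8,r2:Add1,r3:Mul2,r4:6,r5:5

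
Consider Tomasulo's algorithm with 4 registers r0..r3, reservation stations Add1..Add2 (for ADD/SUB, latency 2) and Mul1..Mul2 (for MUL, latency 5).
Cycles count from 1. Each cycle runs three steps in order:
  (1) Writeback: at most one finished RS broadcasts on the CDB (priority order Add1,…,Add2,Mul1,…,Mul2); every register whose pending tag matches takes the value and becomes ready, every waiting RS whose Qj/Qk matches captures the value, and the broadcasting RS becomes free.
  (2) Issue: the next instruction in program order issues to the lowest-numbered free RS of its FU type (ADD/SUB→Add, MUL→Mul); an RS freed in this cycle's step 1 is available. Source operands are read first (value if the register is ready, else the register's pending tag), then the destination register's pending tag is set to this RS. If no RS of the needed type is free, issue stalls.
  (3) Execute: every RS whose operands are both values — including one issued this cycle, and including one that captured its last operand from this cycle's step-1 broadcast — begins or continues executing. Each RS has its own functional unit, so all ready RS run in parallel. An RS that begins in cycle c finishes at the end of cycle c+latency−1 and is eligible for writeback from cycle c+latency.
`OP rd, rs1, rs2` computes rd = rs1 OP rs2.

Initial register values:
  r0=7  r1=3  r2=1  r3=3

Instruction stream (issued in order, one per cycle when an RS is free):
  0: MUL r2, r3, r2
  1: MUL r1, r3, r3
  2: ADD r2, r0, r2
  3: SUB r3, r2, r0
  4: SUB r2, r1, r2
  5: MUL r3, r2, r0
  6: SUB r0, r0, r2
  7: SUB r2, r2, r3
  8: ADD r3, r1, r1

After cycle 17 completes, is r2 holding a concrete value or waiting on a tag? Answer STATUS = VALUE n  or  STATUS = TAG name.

c1: issue MUL r2<-Mul1 | r0:7,r1:3,r2:Mul1,r3:3
c2: issue MUL r1<-Mul2 | r0:7,r1:Mul2,r2:Mul1,r3:3
c3: issue ADD r2<-Add1 | r0:7,r1:Mul2,r2:Add1,r3:3
c4: issue SUB r3<-Add2 | r0:7,r1:Mul2,r2:Add1,r3:Add2
c5: stall | r0:7,r1:Mul2,r2:Add1,r3:Add2
c6: CDB Mul1=3; stall | r0:7,r1:Mul2,r2:Add1,r3:Add2
c7: CDB Mul2=9; stall | r0:7,r1:9,r2:Add1,r3:Add2
c8: CDB Add1=10; issue SUB r2<-Add1 | r0:7,r1:9,r2:Add1,r3:Add2
c9: issue MUL r3<-Mul1 | r0:7,r1:9,r2:Add1,r3:Mul1
c10: CDB Add1=-1; issue SUB r0<-Add1 | r0:Add1,r1:9,r2:-1,r3:Mul1
c11: CDB Add2=3; issue SUB r2<-Add2 | r0:Add1,r1:9,r2:Add2,r3:Mul1
c12: CDB Add1=8; issue ADD r3<-Add1 | r0:8,r1:9,r2:Add2,r3:Add1
c13: - | r0:8,r1:9,r2:Add2,r3:Add1
c14: CDB Add1=18 | r0:8,r1:9,r2:Add2,r3:18
c15: CDB Mul1=-7 | r0:8,r1:9,r2:Add2,r3:18
c16: - | r0:8,r1:9,r2:Add2,r3:18
c17: CDB Add2=6 | r0:8,r1:9,r2:6,r3:18

STATUS = VALUE 6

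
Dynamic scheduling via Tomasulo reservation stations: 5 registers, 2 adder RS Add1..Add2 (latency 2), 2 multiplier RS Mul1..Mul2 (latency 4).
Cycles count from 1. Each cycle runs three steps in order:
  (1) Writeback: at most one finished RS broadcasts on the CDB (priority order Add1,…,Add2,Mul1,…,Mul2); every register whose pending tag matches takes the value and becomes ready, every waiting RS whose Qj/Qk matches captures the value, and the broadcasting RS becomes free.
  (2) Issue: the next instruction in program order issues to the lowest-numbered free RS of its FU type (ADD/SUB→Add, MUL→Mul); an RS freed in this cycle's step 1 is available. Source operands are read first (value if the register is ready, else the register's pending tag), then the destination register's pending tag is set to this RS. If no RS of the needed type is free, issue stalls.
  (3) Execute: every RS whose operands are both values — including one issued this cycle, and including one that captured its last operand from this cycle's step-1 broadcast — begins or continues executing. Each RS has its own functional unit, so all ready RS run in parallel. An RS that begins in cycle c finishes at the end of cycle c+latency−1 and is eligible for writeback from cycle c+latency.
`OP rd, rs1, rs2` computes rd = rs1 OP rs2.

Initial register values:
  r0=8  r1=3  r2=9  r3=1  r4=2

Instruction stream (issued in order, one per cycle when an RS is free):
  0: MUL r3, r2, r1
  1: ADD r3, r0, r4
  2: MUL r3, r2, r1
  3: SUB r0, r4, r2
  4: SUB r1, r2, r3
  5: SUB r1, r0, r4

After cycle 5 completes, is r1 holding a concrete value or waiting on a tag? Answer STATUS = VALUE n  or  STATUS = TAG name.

STATUS = TAG Add2

c1: issue MUL r3<-Mul1 | r0:8,r1:3,r2:9,r3:Mul1,r4:2
c2: issue ADD r3<-Add1 | r0:8,r1:3,r2:9,r3:Add1,r4:2
c3: issue MUL r3<-Mul2 | r0:8,r1:3,r2:9,r3:Mul2,r4:2
c4: CDB Add1=10; issue SUB r0<-Add1 | r0:Add1,r1:3,r2:9,r3:Mul2,r4:2
c5: CDB Mul1=27; issue SUB r1<-Add2 | r0:Add1,r1:Add2,r2:9,r3:Mul2,r4:2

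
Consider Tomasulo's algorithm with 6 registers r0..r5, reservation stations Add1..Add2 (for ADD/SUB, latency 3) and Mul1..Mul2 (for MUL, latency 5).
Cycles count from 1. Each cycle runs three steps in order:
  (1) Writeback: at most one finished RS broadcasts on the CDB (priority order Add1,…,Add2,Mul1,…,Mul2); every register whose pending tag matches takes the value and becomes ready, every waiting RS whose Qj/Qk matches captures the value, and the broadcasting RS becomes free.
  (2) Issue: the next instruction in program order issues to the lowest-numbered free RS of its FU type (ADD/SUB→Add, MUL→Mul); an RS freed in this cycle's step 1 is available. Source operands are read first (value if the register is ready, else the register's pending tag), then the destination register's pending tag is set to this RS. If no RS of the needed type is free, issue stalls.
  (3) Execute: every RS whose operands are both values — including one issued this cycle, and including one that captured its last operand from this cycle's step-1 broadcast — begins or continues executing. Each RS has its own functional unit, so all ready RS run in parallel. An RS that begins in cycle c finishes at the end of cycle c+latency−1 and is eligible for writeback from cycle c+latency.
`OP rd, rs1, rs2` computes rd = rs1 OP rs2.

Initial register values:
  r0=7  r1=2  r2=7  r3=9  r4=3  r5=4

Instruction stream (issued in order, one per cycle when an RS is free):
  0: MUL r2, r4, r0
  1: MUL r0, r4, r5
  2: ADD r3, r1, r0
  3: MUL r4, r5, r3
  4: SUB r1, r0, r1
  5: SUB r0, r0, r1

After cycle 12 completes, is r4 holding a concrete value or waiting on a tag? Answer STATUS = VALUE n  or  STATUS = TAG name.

STATUS = TAG Mul1

c1: issue MUL r2<-Mul1 | r0:7,r1:2,r2:Mul1,r3:9,r4:3,r5:4
c2: issue MUL r0<-Mul2 | r0:Mul2,r1:2,r2:Mul1,r3:9,r4:3,r5:4
c3: issue ADD r3<-Add1 | r0:Mul2,r1:2,r2:Mul1,r3:Add1,r4:3,r5:4
c4: stall | r0:Mul2,r1:2,r2:Mul1,r3:Add1,r4:3,r5:4
c5: stall | r0:Mul2,r1:2,r2:Mul1,r3:Add1,r4:3,r5:4
c6: CDB Mul1=21; issue MUL r4<-Mul1 | r0:Mul2,r1:2,r2:21,r3:Add1,r4:Mul1,r5:4
c7: CDB Mul2=12; issue SUB r1<-Add2 | r0:12,r1:Add2,r2:21,r3:Add1,r4:Mul1,r5:4
c8: stall | r0:12,r1:Add2,r2:21,r3:Add1,r4:Mul1,r5:4
c9: stall | r0:12,r1:Add2,r2:21,r3:Add1,r4:Mul1,r5:4
c10: CDB Add1=14; issue SUB r0<-Add1 | r0:Add1,r1:Add2,r2:21,r3:14,r4:Mul1,r5:4
c11: CDB Add2=10 | r0:Add1,r1:10,r2:21,r3:14,r4:Mul1,r5:4
c12: - | r0:Add1,r1:10,r2:21,r3:14,r4:Mul1,r5:4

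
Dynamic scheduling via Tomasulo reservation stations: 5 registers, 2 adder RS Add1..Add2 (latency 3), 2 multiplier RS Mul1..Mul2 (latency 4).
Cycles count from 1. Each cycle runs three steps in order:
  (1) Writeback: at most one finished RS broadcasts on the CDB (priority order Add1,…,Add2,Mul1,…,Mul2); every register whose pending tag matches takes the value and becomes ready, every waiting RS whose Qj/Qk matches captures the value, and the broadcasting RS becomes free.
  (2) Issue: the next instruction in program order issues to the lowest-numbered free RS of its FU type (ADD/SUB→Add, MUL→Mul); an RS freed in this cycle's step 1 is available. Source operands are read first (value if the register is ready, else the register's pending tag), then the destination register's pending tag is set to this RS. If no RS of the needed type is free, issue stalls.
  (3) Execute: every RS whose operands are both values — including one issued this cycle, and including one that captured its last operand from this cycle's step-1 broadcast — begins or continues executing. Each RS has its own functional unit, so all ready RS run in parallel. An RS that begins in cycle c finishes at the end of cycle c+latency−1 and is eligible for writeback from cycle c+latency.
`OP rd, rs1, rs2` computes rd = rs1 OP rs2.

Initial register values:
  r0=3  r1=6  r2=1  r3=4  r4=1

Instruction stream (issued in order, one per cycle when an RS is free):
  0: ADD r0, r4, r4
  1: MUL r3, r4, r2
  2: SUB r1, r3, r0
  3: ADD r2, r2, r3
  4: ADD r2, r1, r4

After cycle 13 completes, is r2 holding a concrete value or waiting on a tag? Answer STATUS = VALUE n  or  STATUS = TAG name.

STATUS = VALUE 0

  c1: issue ADD r0<-Add1  regs: r0:Add1,r1:6,r2:1,r3:4,r4:1
  c2: issue MUL r3<-Mul1  regs: r0:Add1,r1:6,r2:1,r3:Mul1,r4:1
  c3: issue SUB r1<-Add2  regs: r0:Add1,r1:Add2,r2:1,r3:Mul1,r4:1
  c4: CDB Add1=2; issue ADD r2<-Add1  regs: r0:2,r1:Add2,r2:Add1,r3:Mul1,r4:1
  c5: stall  regs: r0:2,r1:Add2,r2:Add1,r3:Mul1,r4:1
  c6: CDB Mul1=1; stall  regs: r0:2,r1:Add2,r2:Add1,r3:1,r4:1
  c7: stall  regs: r0:2,r1:Add2,r2:Add1,r3:1,r4:1
  c8: stall  regs: r0:2,r1:Add2,r2:Add1,r3:1,r4:1
  c9: CDB Add1=2; issue ADD r2<-Add1  regs: r0:2,r1:Add2,r2:Add1,r3:1,r4:1
  c10: CDB Add2=-1  regs: r0:2,r1:-1,r2:Add1,r3:1,r4:1
  c11: -  regs: r0:2,r1:-1,r2:Add1,r3:1,r4:1
  c12: -  regs: r0:2,r1:-1,r2:Add1,r3:1,r4:1
  c13: CDB Add1=0  regs: r0:2,r1:-1,r2:0,r3:1,r4:1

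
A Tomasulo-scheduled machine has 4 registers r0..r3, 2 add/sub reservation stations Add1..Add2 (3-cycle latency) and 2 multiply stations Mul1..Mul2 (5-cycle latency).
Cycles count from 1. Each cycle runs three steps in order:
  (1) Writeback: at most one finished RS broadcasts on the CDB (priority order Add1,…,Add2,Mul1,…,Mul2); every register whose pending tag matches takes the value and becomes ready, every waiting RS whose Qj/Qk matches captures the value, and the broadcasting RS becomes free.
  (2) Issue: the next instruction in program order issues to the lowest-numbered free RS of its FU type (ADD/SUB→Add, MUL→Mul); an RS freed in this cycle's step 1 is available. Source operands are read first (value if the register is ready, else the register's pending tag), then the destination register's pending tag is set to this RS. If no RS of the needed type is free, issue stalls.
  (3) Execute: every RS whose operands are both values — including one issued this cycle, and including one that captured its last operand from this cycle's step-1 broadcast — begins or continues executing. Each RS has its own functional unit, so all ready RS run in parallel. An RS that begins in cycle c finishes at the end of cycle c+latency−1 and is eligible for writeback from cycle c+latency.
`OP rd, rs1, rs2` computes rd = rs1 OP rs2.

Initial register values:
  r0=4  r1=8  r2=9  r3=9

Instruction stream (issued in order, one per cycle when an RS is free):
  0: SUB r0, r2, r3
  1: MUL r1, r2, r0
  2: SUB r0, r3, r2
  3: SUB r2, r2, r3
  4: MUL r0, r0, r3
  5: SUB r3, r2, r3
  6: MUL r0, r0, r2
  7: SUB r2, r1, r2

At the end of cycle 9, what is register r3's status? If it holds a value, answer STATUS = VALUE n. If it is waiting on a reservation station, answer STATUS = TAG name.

STATUS = TAG Add2

  c1: issue SUB r0<-Add1  regs: r0:Add1,r1:8,r2:9,r3:9
  c2: issue MUL r1<-Mul1  regs: r0:Add1,r1:Mul1,r2:9,r3:9
  c3: issue SUB r0<-Add2  regs: r0:Add2,r1:Mul1,r2:9,r3:9
  c4: CDB Add1=0; issue SUB r2<-Add1  regs: r0:Add2,r1:Mul1,r2:Add1,r3:9
  c5: issue MUL r0<-Mul2  regs: r0:Mul2,r1:Mul1,r2:Add1,r3:9
  c6: CDB Add2=0; issue SUB r3<-Add2  regs: r0:Mul2,r1:Mul1,r2:Add1,r3:Add2
  c7: CDB Add1=0; stall  regs: r0:Mul2,r1:Mul1,r2:0,r3:Add2
  c8: stall  regs: r0:Mul2,r1:Mul1,r2:0,r3:Add2
  c9: CDB Mul1=0; issue MUL r0<-Mul1  regs: r0:Mul1,r1:0,r2:0,r3:Add2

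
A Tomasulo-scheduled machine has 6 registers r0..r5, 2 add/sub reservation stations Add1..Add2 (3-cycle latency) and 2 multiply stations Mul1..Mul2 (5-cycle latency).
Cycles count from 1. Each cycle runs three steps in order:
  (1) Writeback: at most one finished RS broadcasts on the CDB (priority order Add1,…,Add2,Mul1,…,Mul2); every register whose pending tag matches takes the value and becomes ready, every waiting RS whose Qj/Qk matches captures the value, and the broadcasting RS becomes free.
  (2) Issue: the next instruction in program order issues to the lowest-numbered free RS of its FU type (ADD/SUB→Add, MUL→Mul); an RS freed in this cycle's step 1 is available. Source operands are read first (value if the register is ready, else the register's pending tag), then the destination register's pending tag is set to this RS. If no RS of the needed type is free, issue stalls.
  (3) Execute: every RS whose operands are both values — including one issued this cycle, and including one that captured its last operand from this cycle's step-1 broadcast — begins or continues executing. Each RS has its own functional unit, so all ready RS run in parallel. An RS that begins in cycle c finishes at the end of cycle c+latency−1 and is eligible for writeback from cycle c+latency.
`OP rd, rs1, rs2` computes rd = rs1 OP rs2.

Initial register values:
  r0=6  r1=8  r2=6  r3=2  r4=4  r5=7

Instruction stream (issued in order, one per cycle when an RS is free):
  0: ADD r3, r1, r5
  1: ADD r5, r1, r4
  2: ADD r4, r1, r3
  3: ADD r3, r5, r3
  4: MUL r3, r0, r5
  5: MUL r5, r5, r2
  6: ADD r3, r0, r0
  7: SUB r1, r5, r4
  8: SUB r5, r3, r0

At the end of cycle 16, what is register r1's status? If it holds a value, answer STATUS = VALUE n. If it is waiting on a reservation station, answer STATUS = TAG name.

  c1: issue ADD r3<-Add1  regs: r0:6,r1:8,r2:6,r3:Add1,r4:4,r5:7
  c2: issue ADD r5<-Add2  regs: r0:6,r1:8,r2:6,r3:Add1,r4:4,r5:Add2
  c3: stall  regs: r0:6,r1:8,r2:6,r3:Add1,r4:4,r5:Add2
  c4: CDB Add1=15; issue ADD r4<-Add1  regs: r0:6,r1:8,r2:6,r3:15,r4:Add1,r5:Add2
  c5: CDB Add2=12; issue ADD r3<-Add2  regs: r0:6,r1:8,r2:6,r3:Add2,r4:Add1,r5:12
  c6: issue MUL r3<-Mul1  regs: r0:6,r1:8,r2:6,r3:Mul1,r4:Add1,r5:12
  c7: CDB Add1=23; issue MUL r5<-Mul2  regs: r0:6,r1:8,r2:6,r3:Mul1,r4:23,r5:Mul2
  c8: CDB Add2=27; issue ADD r3<-Add1  regs: r0:6,r1:8,r2:6,r3:Add1,r4:23,r5:Mul2
  c9: issue SUB r1<-Add2  regs: r0:6,r1:Add2,r2:6,r3:Add1,r4:23,r5:Mul2
  c10: stall  regs: r0:6,r1:Add2,r2:6,r3:Add1,r4:23,r5:Mul2
  c11: CDB Add1=12; issue SUB r5<-Add1  regs: r0:6,r1:Add2,r2:6,r3:12,r4:23,r5:Add1
  c12: CDB Mul1=72  regs: r0:6,r1:Add2,r2:6,r3:12,r4:23,r5:Add1
  c13: CDB Mul2=72  regs: r0:6,r1:Add2,r2:6,r3:12,r4:23,r5:Add1
  c14: CDB Add1=6  regs: r0:6,r1:Add2,r2:6,r3:12,r4:23,r5:6
  c15: -  regs: r0:6,r1:Add2,r2:6,r3:12,r4:23,r5:6
  c16: CDB Add2=49  regs: r0:6,r1:49,r2:6,r3:12,r4:23,r5:6

STATUS = VALUE 49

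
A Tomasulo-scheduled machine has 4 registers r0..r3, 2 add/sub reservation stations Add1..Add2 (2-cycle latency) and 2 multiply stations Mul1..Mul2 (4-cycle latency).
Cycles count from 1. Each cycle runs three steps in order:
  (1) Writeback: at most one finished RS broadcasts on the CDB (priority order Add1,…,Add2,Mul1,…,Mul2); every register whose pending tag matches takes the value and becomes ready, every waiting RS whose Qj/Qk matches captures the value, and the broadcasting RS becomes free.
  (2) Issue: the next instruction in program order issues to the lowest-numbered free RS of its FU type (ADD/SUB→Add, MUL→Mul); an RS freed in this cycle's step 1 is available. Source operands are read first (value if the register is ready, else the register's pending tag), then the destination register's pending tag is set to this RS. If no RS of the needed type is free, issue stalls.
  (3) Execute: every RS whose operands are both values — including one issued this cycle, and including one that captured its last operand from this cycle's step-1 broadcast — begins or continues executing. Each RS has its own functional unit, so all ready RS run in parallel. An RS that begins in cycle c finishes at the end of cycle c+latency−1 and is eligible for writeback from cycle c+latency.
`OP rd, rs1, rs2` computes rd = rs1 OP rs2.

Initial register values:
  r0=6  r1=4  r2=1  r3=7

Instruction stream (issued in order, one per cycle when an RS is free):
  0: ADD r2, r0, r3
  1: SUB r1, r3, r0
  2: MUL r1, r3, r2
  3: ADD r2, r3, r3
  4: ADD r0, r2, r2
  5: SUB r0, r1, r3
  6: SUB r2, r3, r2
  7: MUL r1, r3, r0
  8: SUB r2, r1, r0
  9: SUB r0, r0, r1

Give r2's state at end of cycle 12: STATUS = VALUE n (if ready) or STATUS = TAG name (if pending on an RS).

STATUS = TAG Add1

  c1: issue ADD r2<-Add1  regs: r0:6,r1:4,r2:Add1,r3:7
  c2: issue SUB r1<-Add2  regs: r0:6,r1:Add2,r2:Add1,r3:7
  c3: CDB Add1=13; issue MUL r1<-Mul1  regs: r0:6,r1:Mul1,r2:13,r3:7
  c4: CDB Add2=1; issue ADD r2<-Add1  regs: r0:6,r1:Mul1,r2:Add1,r3:7
  c5: issue ADD r0<-Add2  regs: r0:Add2,r1:Mul1,r2:Add1,r3:7
  c6: CDB Add1=14; issue SUB r0<-Add1  regs: r0:Add1,r1:Mul1,r2:14,r3:7
  c7: CDB Mul1=91; stall  regs: r0:Add1,r1:91,r2:14,r3:7
  c8: CDB Add2=28; issue SUB r2<-Add2  regs: r0:Add1,r1:91,r2:Add2,r3:7
  c9: CDB Add1=84; issue MUL r1<-Mul1  regs: r0:84,r1:Mul1,r2:Add2,r3:7
  c10: CDB Add2=-7; issue SUB r2<-Add1  regs: r0:84,r1:Mul1,r2:Add1,r3:7
  c11: issue SUB r0<-Add2  regs: r0:Add2,r1:Mul1,r2:Add1,r3:7
  c12: -  regs: r0:Add2,r1:Mul1,r2:Add1,r3:7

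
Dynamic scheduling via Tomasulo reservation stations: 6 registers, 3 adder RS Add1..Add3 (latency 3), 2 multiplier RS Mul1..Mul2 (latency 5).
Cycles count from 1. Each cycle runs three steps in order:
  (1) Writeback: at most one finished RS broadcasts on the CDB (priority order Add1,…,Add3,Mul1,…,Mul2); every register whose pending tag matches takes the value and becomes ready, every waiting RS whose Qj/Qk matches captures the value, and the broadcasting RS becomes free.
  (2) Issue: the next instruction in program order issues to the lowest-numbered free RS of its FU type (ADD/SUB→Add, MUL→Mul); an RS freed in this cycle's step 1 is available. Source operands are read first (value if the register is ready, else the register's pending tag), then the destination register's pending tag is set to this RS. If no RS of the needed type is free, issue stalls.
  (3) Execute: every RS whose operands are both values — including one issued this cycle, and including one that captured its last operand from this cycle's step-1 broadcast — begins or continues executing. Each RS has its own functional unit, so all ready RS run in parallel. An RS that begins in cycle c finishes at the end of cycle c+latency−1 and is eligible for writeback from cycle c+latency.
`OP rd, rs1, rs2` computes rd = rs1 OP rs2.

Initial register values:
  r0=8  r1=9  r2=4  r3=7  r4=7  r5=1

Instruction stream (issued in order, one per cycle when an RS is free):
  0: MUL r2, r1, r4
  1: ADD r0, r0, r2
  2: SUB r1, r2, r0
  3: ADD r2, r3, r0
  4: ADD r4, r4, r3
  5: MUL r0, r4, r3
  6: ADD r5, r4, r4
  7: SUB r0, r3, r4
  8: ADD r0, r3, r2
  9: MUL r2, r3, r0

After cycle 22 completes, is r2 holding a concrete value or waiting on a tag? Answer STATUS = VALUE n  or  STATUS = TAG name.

c1: issue MUL r2<-Mul1 | r0:8,r1:9,r2:Mul1,r3:7,r4:7,r5:1
c2: issue ADD r0<-Add1 | r0:Add1,r1:9,r2:Mul1,r3:7,r4:7,r5:1
c3: issue SUB r1<-Add2 | r0:Add1,r1:Add2,r2:Mul1,r3:7,r4:7,r5:1
c4: issue ADD r2<-Add3 | r0:Add1,r1:Add2,r2:Add3,r3:7,r4:7,r5:1
c5: stall | r0:Add1,r1:Add2,r2:Add3,r3:7,r4:7,r5:1
c6: CDB Mul1=63; stall | r0:Add1,r1:Add2,r2:Add3,r3:7,r4:7,r5:1
c7: stall | r0:Add1,r1:Add2,r2:Add3,r3:7,r4:7,r5:1
c8: stall | r0:Add1,r1:Add2,r2:Add3,r3:7,r4:7,r5:1
c9: CDB Add1=71; issue ADD r4<-Add1 | r0:71,r1:Add2,r2:Add3,r3:7,r4:Add1,r5:1
c10: issue MUL r0<-Mul1 | r0:Mul1,r1:Add2,r2:Add3,r3:7,r4:Add1,r5:1
c11: stall | r0:Mul1,r1:Add2,r2:Add3,r3:7,r4:Add1,r5:1
c12: CDB Add1=14; issue ADD r5<-Add1 | r0:Mul1,r1:Add2,r2:Add3,r3:7,r4:14,r5:Add1
c13: CDB Add2=-8; issue SUB r0<-Add2 | r0:Add2,r1:-8,r2:Add3,r3:7,r4:14,r5:Add1
c14: CDB Add3=78; issue ADD r0<-Add3 | r0:Add3,r1:-8,r2:78,r3:7,r4:14,r5:Add1
c15: CDB Add1=28; issue MUL r2<-Mul2 | r0:Add3,r1:-8,r2:Mul2,r3:7,r4:14,r5:28
c16: CDB Add2=-7 | r0:Add3,r1:-8,r2:Mul2,r3:7,r4:14,r5:28
c17: CDB Add3=85 | r0:85,r1:-8,r2:Mul2,r3:7,r4:14,r5:28
c18: CDB Mul1=98 | r0:85,r1:-8,r2:Mul2,r3:7,r4:14,r5:28
c19: - | r0:85,r1:-8,r2:Mul2,r3:7,r4:14,r5:28
c20: - | r0:85,r1:-8,r2:Mul2,r3:7,r4:14,r5:28
c21: - | r0:85,r1:-8,r2:Mul2,r3:7,r4:14,r5:28
c22: CDB Mul2=595 | r0:85,r1:-8,r2:595,r3:7,r4:14,r5:28

STATUS = VALUE 595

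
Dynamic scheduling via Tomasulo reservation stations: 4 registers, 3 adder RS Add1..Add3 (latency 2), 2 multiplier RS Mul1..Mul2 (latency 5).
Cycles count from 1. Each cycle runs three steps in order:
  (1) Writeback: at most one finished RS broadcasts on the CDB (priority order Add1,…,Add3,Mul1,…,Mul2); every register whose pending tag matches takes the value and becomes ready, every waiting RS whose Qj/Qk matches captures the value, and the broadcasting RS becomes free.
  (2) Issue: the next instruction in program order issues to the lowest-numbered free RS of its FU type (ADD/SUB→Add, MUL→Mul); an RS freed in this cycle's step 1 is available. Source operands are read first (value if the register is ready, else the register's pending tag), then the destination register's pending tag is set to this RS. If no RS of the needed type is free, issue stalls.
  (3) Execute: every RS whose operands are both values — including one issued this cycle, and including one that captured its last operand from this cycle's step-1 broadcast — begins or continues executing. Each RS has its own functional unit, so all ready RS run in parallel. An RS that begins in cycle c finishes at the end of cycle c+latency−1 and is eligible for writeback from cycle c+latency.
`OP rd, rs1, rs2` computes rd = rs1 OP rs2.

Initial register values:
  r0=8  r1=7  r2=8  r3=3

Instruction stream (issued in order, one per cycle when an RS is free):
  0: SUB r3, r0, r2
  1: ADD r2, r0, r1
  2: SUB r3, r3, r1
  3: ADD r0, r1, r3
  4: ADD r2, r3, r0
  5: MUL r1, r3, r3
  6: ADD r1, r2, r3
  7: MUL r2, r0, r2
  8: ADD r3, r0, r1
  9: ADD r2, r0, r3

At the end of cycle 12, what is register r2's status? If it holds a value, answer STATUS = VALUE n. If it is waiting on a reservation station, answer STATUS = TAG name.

c1: issue SUB r3<-Add1 | r0:8,r1:7,r2:8,r3:Add1
c2: issue ADD r2<-Add2 | r0:8,r1:7,r2:Add2,r3:Add1
c3: CDB Add1=0; issue SUB r3<-Add1 | r0:8,r1:7,r2:Add2,r3:Add1
c4: CDB Add2=15; issue ADD r0<-Add2 | r0:Add2,r1:7,r2:15,r3:Add1
c5: CDB Add1=-7; issue ADD r2<-Add1 | r0:Add2,r1:7,r2:Add1,r3:-7
c6: issue MUL r1<-Mul1 | r0:Add2,r1:Mul1,r2:Add1,r3:-7
c7: CDB Add2=0; issue ADD r1<-Add2 | r0:0,r1:Add2,r2:Add1,r3:-7
c8: issue MUL r2<-Mul2 | r0:0,r1:Add2,r2:Mul2,r3:-7
c9: CDB Add1=-7; issue ADD r3<-Add1 | r0:0,r1:Add2,r2:Mul2,r3:Add1
c10: issue ADD r2<-Add3 | r0:0,r1:Add2,r2:Add3,r3:Add1
c11: CDB Add2=-14 | r0:0,r1:-14,r2:Add3,r3:Add1
c12: CDB Mul1=49 | r0:0,r1:-14,r2:Add3,r3:Add1

STATUS = TAG Add3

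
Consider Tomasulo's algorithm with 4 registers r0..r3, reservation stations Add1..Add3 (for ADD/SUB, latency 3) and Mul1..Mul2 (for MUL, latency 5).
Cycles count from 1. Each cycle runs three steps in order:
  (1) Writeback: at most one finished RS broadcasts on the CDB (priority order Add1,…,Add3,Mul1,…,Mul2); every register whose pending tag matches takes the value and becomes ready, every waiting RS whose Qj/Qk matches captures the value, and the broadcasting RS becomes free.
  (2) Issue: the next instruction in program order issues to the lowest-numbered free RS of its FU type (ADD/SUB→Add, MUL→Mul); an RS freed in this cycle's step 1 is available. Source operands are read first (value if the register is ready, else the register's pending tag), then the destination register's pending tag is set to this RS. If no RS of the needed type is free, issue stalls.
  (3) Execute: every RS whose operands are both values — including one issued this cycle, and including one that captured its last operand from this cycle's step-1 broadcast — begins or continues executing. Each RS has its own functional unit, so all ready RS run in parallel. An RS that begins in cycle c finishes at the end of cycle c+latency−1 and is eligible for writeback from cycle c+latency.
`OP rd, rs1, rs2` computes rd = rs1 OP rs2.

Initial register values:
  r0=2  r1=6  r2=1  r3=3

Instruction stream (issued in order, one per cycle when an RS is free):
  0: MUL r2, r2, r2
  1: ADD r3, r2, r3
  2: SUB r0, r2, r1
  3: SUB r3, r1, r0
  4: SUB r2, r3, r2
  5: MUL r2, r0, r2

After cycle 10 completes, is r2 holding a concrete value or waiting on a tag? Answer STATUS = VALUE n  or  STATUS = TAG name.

c1: issue MUL r2<-Mul1 | r0:2,r1:6,r2:Mul1,r3:3
c2: issue ADD r3<-Add1 | r0:2,r1:6,r2:Mul1,r3:Add1
c3: issue SUB r0<-Add2 | r0:Add2,r1:6,r2:Mul1,r3:Add1
c4: issue SUB r3<-Add3 | r0:Add2,r1:6,r2:Mul1,r3:Add3
c5: stall | r0:Add2,r1:6,r2:Mul1,r3:Add3
c6: CDB Mul1=1; stall | r0:Add2,r1:6,r2:1,r3:Add3
c7: stall | r0:Add2,r1:6,r2:1,r3:Add3
c8: stall | r0:Add2,r1:6,r2:1,r3:Add3
c9: CDB Add1=4; issue SUB r2<-Add1 | r0:Add2,r1:6,r2:Add1,r3:Add3
c10: CDB Add2=-5; issue MUL r2<-Mul1 | r0:-5,r1:6,r2:Mul1,r3:Add3

STATUS = TAG Mul1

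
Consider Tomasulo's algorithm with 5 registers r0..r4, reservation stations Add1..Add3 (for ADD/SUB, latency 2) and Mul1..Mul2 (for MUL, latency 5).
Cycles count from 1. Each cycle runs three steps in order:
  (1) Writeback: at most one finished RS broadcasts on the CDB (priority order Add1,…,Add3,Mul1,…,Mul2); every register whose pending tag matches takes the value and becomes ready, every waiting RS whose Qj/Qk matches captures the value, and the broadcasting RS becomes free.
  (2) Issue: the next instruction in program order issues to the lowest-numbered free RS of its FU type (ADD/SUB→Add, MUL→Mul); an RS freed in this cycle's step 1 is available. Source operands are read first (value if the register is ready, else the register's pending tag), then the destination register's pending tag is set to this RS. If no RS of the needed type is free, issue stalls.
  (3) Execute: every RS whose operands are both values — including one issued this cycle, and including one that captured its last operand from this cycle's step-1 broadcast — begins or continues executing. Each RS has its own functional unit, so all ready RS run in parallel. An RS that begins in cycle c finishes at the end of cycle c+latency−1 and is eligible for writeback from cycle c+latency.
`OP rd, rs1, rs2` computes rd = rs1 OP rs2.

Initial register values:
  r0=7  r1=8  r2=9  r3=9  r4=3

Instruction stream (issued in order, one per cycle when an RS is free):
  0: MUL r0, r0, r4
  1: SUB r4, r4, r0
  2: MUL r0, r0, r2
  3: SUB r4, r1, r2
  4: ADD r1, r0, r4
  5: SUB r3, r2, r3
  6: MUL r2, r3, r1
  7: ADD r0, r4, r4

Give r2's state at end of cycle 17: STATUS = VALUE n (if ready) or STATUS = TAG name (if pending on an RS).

c1: issue MUL r0<-Mul1 | r0:Mul1,r1:8,r2:9,r3:9,r4:3
c2: issue SUB r4<-Add1 | r0:Mul1,r1:8,r2:9,r3:9,r4:Add1
c3: issue MUL r0<-Mul2 | r0:Mul2,r1:8,r2:9,r3:9,r4:Add1
c4: issue SUB r4<-Add2 | r0:Mul2,r1:8,r2:9,r3:9,r4:Add2
c5: issue ADD r1<-Add3 | r0:Mul2,r1:Add3,r2:9,r3:9,r4:Add2
c6: CDB Add2=-1; issue SUB r3<-Add2 | r0:Mul2,r1:Add3,r2:9,r3:Add2,r4:-1
c7: CDB Mul1=21; issue MUL r2<-Mul1 | r0:Mul2,r1:Add3,r2:Mul1,r3:Add2,r4:-1
c8: CDB Add2=0; issue ADD r0<-Add2 | r0:Add2,r1:Add3,r2:Mul1,r3:0,r4:-1
c9: CDB Add1=-18 | r0:Add2,r1:Add3,r2:Mul1,r3:0,r4:-1
c10: CDB Add2=-2 | r0:-2,r1:Add3,r2:Mul1,r3:0,r4:-1
c11: - | r0:-2,r1:Add3,r2:Mul1,r3:0,r4:-1
c12: CDB Mul2=189 | r0:-2,r1:Add3,r2:Mul1,r3:0,r4:-1
c13: - | r0:-2,r1:Add3,r2:Mul1,r3:0,r4:-1
c14: CDB Add3=188 | r0:-2,r1:188,r2:Mul1,r3:0,r4:-1
c15: - | r0:-2,r1:188,r2:Mul1,r3:0,r4:-1
c16: - | r0:-2,r1:188,r2:Mul1,r3:0,r4:-1
c17: - | r0:-2,r1:188,r2:Mul1,r3:0,r4:-1

STATUS = TAG Mul1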